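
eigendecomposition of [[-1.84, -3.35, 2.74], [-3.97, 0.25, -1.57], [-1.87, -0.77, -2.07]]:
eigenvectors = [[0.55+0.00j,  -0.19+0.28j,  (-0.19-0.28j)], [(-0.83+0j),  (-0.59+0.16j),  (-0.59-0.16j)], [(-0.08+0j),  (-0.72+0j),  -0.72-0.00j]]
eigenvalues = [(2.75+0j), (-3.21+0.9j), (-3.21-0.9j)]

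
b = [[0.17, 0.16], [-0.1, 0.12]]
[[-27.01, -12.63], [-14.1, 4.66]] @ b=[[-3.33, -5.84], [-2.86, -1.7]]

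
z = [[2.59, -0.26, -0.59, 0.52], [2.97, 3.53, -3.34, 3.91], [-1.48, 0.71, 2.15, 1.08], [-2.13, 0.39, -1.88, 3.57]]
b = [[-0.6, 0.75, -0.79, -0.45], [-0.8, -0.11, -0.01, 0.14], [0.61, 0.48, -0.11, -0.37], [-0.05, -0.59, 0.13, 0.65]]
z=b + [[3.19,-1.01,0.20,0.97], [3.77,3.64,-3.33,3.77], [-2.09,0.23,2.26,1.45], [-2.08,0.98,-2.01,2.92]]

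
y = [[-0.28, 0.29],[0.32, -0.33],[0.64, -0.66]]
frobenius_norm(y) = 1.10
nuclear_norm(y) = 1.10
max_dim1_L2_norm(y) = 0.92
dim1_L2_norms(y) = [0.4, 0.46, 0.92]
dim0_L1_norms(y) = [1.24, 1.28]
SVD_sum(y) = [[-0.28, 0.29],[0.32, -0.33],[0.64, -0.66]] + [[0.0,  0.00], [0.0,  0.0], [0.00,  0.00]]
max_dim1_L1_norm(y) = 1.3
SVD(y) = [[-0.37,-0.93], [0.42,-0.16], [0.83,-0.33]] @ diag([1.1040830329843905, 0.0008101086279554784]) @ [[0.7, -0.72], [-0.72, -0.70]]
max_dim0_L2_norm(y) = 0.79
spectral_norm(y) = 1.10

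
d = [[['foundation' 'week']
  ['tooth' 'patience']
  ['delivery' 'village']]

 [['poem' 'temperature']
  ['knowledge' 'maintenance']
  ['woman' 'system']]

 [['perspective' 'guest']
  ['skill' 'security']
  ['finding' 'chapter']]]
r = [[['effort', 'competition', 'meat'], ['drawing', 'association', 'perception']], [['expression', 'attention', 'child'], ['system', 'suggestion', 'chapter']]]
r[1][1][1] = 'suggestion'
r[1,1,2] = 'chapter'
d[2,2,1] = 'chapter'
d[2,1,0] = 'skill'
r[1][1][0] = 'system'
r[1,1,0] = 'system'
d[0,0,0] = 'foundation'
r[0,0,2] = 'meat'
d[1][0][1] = 'temperature'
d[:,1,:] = [['tooth', 'patience'], ['knowledge', 'maintenance'], ['skill', 'security']]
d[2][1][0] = 'skill'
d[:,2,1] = ['village', 'system', 'chapter']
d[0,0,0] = 'foundation'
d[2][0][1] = 'guest'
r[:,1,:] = [['drawing', 'association', 'perception'], ['system', 'suggestion', 'chapter']]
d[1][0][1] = 'temperature'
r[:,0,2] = ['meat', 'child']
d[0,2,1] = 'village'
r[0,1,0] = 'drawing'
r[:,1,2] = ['perception', 'chapter']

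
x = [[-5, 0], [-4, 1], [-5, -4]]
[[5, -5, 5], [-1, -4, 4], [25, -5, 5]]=x@[[-1, 1, -1], [-5, 0, 0]]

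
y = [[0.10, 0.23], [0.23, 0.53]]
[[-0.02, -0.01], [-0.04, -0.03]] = y @ [[-0.19, -0.04], [0.01, -0.03]]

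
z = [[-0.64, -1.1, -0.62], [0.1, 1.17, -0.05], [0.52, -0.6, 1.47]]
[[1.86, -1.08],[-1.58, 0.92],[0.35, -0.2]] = z@[[-0.56,  0.32],[-1.31,  0.76],[-0.1,  0.06]]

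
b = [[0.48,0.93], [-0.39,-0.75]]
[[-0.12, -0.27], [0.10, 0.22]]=b@[[-0.33, -0.20],[0.04, -0.19]]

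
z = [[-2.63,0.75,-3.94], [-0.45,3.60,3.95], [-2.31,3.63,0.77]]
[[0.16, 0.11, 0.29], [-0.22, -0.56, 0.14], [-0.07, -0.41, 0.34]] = z @ [[-0.08,  -0.05,  -0.14], [-0.07,  -0.14,  -0.0], [-0.0,  -0.02,  0.02]]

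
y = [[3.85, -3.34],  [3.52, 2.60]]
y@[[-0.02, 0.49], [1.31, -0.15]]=[[-4.45, 2.39], [3.34, 1.33]]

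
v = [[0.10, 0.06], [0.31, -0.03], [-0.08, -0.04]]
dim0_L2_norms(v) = [0.34, 0.08]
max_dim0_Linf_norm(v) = 0.31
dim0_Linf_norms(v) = [0.31, 0.06]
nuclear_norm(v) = 0.41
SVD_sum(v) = [[0.1, -0.0], [0.31, -0.0], [-0.08, 0.0]] + [[0.00, 0.06], [-0.00, -0.03], [-0.00, -0.04]]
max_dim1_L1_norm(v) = 0.34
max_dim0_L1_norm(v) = 0.49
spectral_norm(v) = 0.34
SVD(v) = [[-0.3, 0.77], [-0.92, -0.38], [0.24, -0.51]] @ diag([0.3354103367293254, 0.07810189508021306]) @ [[-1.00, 0.0], [0.00, 1.0]]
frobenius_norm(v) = 0.34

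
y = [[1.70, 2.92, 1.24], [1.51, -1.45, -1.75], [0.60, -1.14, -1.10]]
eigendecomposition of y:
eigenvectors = [[0.51, -0.95, 0.37], [-0.73, -0.32, -0.54], [-0.46, -0.05, 0.76]]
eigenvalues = [-3.6, 2.75, -0.0]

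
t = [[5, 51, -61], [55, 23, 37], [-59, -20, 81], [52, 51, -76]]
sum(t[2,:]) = 2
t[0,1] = 51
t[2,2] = 81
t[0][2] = -61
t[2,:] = [-59, -20, 81]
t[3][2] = -76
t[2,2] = 81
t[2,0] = -59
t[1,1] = 23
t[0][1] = 51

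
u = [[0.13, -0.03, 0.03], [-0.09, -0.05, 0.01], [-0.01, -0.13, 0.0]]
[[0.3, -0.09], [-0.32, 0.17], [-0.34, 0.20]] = u @ [[2.44, -1.08], [2.44, -1.47], [1.97, 0.11]]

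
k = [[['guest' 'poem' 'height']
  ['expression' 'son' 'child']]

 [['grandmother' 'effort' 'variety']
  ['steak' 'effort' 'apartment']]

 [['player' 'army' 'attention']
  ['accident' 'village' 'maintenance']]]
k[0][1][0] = 'expression'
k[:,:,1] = [['poem', 'son'], ['effort', 'effort'], ['army', 'village']]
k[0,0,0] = 'guest'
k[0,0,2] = 'height'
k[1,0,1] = 'effort'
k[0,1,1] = 'son'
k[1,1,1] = 'effort'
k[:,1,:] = [['expression', 'son', 'child'], ['steak', 'effort', 'apartment'], ['accident', 'village', 'maintenance']]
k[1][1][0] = 'steak'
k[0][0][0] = 'guest'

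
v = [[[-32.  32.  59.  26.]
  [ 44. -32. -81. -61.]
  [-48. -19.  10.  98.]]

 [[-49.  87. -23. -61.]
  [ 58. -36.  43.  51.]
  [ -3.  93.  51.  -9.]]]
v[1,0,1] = 87.0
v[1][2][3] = -9.0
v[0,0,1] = 32.0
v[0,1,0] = 44.0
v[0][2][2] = 10.0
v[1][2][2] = 51.0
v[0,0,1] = 32.0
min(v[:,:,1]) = -36.0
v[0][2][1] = -19.0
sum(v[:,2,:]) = 173.0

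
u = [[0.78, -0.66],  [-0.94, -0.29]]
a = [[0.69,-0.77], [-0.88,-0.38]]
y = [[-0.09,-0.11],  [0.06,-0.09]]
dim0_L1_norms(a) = [1.57, 1.15]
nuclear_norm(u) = 1.92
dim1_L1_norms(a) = [1.46, 1.26]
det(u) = -0.85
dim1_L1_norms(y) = [0.2, 0.15]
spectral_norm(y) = 0.15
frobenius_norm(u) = 1.42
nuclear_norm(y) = 0.25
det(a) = -0.94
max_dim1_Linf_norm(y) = 0.11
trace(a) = 0.31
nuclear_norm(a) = 1.97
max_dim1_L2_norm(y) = 0.14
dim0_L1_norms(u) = [1.72, 0.95]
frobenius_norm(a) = 1.41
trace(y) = -0.18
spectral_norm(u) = 1.24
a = y + u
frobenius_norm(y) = 0.18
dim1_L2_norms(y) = [0.14, 0.11]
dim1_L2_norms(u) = [1.02, 0.98]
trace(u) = 0.49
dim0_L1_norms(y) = [0.15, 0.2]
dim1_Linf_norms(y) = [0.11, 0.09]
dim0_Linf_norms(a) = [0.88, 0.77]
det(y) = 0.01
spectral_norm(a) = 1.15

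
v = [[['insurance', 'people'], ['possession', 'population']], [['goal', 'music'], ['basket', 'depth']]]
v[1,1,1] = 'depth'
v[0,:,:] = [['insurance', 'people'], ['possession', 'population']]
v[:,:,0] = [['insurance', 'possession'], ['goal', 'basket']]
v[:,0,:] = [['insurance', 'people'], ['goal', 'music']]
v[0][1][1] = 'population'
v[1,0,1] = 'music'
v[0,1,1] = 'population'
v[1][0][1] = 'music'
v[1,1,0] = 'basket'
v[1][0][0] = 'goal'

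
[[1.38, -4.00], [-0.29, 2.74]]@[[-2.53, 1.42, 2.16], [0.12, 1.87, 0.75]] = [[-3.97, -5.52, -0.02], [1.06, 4.71, 1.43]]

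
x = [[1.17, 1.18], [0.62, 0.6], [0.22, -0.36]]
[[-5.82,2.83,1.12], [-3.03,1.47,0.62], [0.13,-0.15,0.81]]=x @ [[-2.85, 1.23, 2.00],[-2.11, 1.18, -1.03]]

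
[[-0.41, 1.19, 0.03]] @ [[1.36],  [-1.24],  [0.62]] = [[-2.01]]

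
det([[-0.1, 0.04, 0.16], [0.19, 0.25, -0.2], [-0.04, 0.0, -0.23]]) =0.009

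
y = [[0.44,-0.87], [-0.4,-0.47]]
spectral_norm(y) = 1.02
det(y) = -0.55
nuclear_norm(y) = 1.56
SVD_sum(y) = [[0.26, -0.92], [0.09, -0.33]] + [[0.18, 0.05], [-0.49, -0.14]]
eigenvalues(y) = [0.73, -0.76]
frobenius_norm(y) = 1.15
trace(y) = -0.03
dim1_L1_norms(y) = [1.31, 0.87]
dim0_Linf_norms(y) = [0.44, 0.87]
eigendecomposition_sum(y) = [[0.59, -0.43], [-0.2, 0.14]] + [[-0.15, -0.44], [-0.20, -0.61]]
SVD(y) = [[0.94, 0.34], [0.34, -0.94]] @ diag([1.0166632340821073, 0.5457067605094427]) @ [[0.28, -0.96], [0.96, 0.28]]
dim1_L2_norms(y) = [0.97, 0.62]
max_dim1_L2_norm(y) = 0.97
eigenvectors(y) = [[0.95, 0.59], [-0.32, 0.81]]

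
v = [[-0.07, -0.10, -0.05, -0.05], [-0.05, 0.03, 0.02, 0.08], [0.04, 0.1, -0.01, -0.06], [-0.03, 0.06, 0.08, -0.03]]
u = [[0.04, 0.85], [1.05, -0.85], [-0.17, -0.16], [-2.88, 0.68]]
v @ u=[[0.04, -0.0], [-0.20, -0.02], [0.28, -0.09], [0.13, -0.11]]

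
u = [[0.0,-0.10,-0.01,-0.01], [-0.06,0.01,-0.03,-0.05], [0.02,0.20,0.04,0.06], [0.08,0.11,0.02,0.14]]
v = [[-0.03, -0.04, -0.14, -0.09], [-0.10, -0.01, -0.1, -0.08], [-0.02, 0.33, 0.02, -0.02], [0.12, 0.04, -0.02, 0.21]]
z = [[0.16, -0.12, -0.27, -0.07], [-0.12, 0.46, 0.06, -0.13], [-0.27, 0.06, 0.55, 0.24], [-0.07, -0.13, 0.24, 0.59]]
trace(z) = 1.76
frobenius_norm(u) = 0.32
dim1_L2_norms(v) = [0.17, 0.16, 0.33, 0.25]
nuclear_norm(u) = 0.46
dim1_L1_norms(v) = [0.3, 0.29, 0.39, 0.39]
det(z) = 0.00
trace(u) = 0.19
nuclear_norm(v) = 0.83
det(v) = 0.00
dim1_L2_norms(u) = [0.1, 0.08, 0.21, 0.2]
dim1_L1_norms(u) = [0.12, 0.15, 0.32, 0.35]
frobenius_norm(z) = 1.11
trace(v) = 0.19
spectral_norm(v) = 0.34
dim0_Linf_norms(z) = [0.27, 0.46, 0.55, 0.59]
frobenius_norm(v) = 0.48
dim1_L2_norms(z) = [0.34, 0.5, 0.66, 0.65]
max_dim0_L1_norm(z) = 1.12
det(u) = -0.00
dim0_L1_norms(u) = [0.16, 0.42, 0.1, 0.26]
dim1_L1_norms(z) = [0.62, 0.77, 1.12, 1.03]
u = z @ v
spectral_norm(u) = 0.29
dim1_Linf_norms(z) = [0.27, 0.46, 0.55, 0.59]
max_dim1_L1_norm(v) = 0.39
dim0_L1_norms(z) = [0.62, 0.77, 1.12, 1.03]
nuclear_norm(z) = 1.76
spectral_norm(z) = 0.89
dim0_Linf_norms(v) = [0.12, 0.33, 0.14, 0.21]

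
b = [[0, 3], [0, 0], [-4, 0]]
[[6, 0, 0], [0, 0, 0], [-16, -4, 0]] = b@ [[4, 1, 0], [2, 0, 0]]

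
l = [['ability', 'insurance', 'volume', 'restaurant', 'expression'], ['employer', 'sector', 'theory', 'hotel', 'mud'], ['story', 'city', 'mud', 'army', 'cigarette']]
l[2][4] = 'cigarette'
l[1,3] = 'hotel'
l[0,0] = 'ability'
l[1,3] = 'hotel'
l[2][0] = 'story'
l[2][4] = 'cigarette'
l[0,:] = ['ability', 'insurance', 'volume', 'restaurant', 'expression']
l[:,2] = ['volume', 'theory', 'mud']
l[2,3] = 'army'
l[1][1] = 'sector'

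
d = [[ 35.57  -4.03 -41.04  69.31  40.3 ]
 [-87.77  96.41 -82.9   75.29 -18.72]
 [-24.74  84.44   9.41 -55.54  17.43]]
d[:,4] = [40.3, -18.72, 17.43]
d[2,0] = -24.74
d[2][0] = -24.74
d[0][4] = 40.3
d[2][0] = -24.74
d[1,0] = -87.77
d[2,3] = -55.54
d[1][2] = -82.9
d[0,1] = -4.03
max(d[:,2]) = 9.41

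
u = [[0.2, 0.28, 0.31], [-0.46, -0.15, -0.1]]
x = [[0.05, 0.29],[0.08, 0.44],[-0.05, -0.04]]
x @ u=[[-0.12,  -0.03,  -0.01], [-0.19,  -0.04,  -0.02], [0.01,  -0.01,  -0.01]]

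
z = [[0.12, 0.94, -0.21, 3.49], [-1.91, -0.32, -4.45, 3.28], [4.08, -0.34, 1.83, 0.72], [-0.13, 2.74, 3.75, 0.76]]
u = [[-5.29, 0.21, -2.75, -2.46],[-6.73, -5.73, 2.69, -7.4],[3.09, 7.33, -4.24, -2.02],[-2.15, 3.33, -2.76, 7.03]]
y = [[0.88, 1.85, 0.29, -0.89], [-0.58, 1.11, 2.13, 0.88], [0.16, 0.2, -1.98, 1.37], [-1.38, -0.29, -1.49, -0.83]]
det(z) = 37.64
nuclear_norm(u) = 31.31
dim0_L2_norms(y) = [1.74, 2.19, 3.28, 2.03]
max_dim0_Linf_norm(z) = 4.45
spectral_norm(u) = 14.64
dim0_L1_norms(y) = [3.0, 3.45, 5.89, 3.97]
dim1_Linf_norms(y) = [1.85, 2.13, 1.98, 1.49]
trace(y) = -0.82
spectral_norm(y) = 3.48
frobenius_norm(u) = 18.43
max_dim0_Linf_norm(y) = 2.13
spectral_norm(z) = 7.22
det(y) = 21.48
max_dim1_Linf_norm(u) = 7.4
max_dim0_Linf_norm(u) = 7.4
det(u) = 808.91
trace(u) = -8.23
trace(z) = 2.39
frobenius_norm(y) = 4.77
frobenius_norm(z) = 9.50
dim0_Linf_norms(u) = [6.73, 7.33, 4.24, 7.4]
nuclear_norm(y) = 9.05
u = z @ y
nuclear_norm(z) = 16.18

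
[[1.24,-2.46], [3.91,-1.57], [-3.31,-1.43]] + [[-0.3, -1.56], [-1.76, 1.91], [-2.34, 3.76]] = [[0.94, -4.02], [2.15, 0.34], [-5.65, 2.33]]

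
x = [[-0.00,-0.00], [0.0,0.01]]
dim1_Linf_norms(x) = [0.0, 0.01]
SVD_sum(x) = [[0.00, 0.00], [0.0, 0.01]] + [[-0.00, -0.0], [-0.0, -0.00]]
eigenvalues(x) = [-0.0, 0.01]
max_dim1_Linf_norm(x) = 0.01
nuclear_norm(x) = 0.01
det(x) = 0.00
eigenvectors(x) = [[1.0,0.0], [0.0,1.00]]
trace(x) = 0.01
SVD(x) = [[0.0,  1.0], [1.00,  0.0]] @ diag([0.01, -0.0]) @ [[0.00,1.0], [1.00,0.0]]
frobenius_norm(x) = 0.01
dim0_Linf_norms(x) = [0.0, 0.01]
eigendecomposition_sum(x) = [[-0.0, -0.0], [-0.00, -0.0]] + [[0.00, 0.0], [0.0, 0.01]]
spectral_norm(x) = 0.01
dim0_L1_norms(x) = [0.0, 0.01]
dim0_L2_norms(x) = [0.0, 0.01]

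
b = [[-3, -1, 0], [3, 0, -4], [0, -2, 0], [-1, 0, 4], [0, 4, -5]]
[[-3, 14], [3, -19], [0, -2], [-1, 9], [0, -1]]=b@[[1, -5], [0, 1], [0, 1]]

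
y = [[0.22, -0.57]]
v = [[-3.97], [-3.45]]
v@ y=[[-0.87, 2.26],[-0.76, 1.97]]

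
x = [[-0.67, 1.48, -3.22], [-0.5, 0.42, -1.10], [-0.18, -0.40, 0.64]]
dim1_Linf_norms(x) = [3.22, 1.1, 0.64]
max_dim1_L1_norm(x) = 5.37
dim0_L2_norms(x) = [0.86, 1.59, 3.46]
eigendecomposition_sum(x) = [[-0.57, 0.38, -1.09], [-0.49, 0.32, -0.92], [-0.23, 0.15, -0.43]] + [[0.0, -0.00, 0.00], [-0.01, 0.01, -0.01], [-0.00, 0.01, -0.01]] + [[-0.10, 1.11, -2.14], [-0.01, 0.09, -0.17], [0.05, -0.55, 1.07]]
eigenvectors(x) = [[0.73,0.3,-0.89], [0.62,-0.84,-0.07], [0.29,-0.45,0.45]]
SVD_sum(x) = [[-0.7, 1.47, -3.22],[-0.24, 0.51, -1.11],[0.14, -0.29, 0.62]] + [[0.03,0.01,-0.0], [-0.26,-0.09,0.01], [-0.32,-0.11,0.02]] + [[0.00, -0.0, -0.0], [-0.0, 0.0, 0.00], [0.0, -0.00, -0.00]]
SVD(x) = [[-0.93, 0.07, 0.36], [-0.32, -0.63, -0.71], [0.18, -0.77, 0.61]] @ diag([3.8803930622697855, 0.4343231900916035, 0.0036123174227009913]) @ [[0.19, -0.41, 0.89],[0.94, 0.34, -0.05],[0.28, -0.85, -0.45]]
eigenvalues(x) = [-0.68, 0.01, 1.06]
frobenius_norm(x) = 3.90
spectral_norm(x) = 3.88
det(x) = -0.01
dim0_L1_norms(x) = [1.35, 2.3, 4.96]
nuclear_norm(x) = 4.32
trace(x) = 0.39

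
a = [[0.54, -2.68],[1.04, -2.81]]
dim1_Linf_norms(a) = [2.68, 2.81]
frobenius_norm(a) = 4.06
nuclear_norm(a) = 4.36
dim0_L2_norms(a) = [1.17, 3.88]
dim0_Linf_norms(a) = [1.04, 2.81]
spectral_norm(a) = 4.04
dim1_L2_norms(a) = [2.73, 3.0]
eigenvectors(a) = [[0.87, 0.83], [0.50, 0.56]]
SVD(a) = [[-0.67, -0.74], [-0.74, 0.67]] @ diag([4.04389681534234, 0.31400405548985383]) @ [[-0.28, 0.96],[0.96, 0.28]]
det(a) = 1.27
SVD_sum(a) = [[0.76,  -2.62], [0.84,  -2.87]] + [[-0.22, -0.06], [0.2, 0.06]]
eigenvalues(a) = [-1.0, -1.27]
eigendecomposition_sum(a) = [[-6.67, 9.86], [-3.83, 5.67]] + [[7.21,-12.54], [4.87,-8.48]]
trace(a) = -2.27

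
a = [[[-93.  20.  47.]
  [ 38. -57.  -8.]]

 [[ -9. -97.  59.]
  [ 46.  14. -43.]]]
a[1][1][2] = -43.0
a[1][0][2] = 59.0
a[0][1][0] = 38.0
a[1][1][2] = -43.0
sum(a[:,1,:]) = -10.0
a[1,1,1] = 14.0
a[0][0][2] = 47.0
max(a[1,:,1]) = 14.0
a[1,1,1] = 14.0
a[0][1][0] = 38.0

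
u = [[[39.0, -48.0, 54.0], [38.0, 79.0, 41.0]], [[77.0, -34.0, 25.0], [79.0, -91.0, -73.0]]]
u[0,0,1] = -48.0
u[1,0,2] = 25.0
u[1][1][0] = 79.0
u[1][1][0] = 79.0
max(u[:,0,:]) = 77.0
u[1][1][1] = -91.0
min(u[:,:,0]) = 38.0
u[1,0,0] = 77.0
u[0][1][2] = 41.0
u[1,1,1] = -91.0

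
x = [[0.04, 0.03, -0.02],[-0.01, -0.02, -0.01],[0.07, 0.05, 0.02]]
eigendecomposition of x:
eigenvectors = [[-0.20-0.46j, (-0.2+0.46j), -0.53+0.00j], [(0.17-0.06j), 0.17+0.06j, (0.83+0j)], [(-0.84+0j), -0.84-0.00j, (-0.14+0j)]]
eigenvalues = [(0.03+0.04j), (0.03-0.04j), (-0.01+0j)]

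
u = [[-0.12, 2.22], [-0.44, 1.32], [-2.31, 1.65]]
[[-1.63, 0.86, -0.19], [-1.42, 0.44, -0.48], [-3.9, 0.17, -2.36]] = u @ [[1.21, 0.21, 1.0], [-0.67, 0.40, -0.03]]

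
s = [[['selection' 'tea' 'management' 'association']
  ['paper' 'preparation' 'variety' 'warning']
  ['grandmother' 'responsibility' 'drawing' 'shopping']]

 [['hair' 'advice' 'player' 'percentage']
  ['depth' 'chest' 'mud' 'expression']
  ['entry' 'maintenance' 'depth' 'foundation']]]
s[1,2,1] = 'maintenance'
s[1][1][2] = 'mud'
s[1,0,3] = 'percentage'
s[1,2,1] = 'maintenance'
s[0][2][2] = 'drawing'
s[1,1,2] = 'mud'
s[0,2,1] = 'responsibility'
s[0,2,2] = 'drawing'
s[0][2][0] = 'grandmother'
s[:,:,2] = [['management', 'variety', 'drawing'], ['player', 'mud', 'depth']]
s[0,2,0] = 'grandmother'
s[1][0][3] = 'percentage'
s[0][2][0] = 'grandmother'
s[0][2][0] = 'grandmother'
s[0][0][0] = 'selection'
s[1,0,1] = 'advice'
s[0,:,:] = [['selection', 'tea', 'management', 'association'], ['paper', 'preparation', 'variety', 'warning'], ['grandmother', 'responsibility', 'drawing', 'shopping']]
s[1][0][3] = 'percentage'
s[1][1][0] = 'depth'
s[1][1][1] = 'chest'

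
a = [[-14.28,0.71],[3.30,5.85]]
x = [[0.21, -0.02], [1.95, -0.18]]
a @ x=[[-1.61,0.16], [12.10,-1.12]]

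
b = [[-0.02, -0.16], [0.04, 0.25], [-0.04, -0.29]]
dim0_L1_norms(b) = [0.1, 0.7]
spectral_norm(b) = 0.42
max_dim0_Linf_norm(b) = 0.29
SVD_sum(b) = [[-0.02, -0.16], [0.04, 0.25], [-0.04, -0.29]] + [[0.0, -0.00], [0.0, -0.0], [0.0, -0.0]]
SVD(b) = [[-0.38, -0.57],[0.60, -0.75],[-0.7, -0.33]] @ diag([0.41925199677361247, 0.0052690797430603635]) @ [[0.14, 0.99], [-0.99, 0.14]]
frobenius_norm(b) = 0.42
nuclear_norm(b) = 0.42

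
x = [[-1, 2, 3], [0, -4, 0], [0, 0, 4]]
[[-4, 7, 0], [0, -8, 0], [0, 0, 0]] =x @[[4, -3, 0], [0, 2, 0], [0, 0, 0]]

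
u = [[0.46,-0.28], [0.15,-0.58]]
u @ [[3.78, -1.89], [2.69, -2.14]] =[[0.99,-0.27], [-0.99,0.96]]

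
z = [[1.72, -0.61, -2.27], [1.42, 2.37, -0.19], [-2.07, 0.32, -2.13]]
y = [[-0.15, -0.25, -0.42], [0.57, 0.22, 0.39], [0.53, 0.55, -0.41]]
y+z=[[1.57, -0.86, -2.69], [1.99, 2.59, 0.20], [-1.54, 0.87, -2.54]]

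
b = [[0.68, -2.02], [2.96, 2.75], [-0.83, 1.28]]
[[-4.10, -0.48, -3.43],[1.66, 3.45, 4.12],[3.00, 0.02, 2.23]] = b@[[-1.01,0.72,-0.14], [1.69,0.48,1.65]]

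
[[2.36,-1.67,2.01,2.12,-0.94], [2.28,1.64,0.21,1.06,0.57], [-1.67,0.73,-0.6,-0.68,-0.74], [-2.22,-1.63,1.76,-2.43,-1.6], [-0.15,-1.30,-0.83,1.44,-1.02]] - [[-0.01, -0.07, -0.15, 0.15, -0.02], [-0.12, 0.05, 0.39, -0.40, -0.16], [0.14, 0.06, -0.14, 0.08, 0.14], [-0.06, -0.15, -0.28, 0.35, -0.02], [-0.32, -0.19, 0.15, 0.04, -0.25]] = [[2.37, -1.6, 2.16, 1.97, -0.92], [2.4, 1.59, -0.18, 1.46, 0.73], [-1.81, 0.67, -0.46, -0.76, -0.88], [-2.16, -1.48, 2.04, -2.78, -1.58], [0.17, -1.11, -0.98, 1.4, -0.77]]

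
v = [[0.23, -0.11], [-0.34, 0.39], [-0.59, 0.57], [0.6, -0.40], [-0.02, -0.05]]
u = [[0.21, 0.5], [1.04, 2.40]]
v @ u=[[-0.07, -0.15],  [0.33, 0.77],  [0.47, 1.07],  [-0.29, -0.66],  [-0.06, -0.13]]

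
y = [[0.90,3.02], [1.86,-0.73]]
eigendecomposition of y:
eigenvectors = [[0.87,-0.67], [0.49,0.74]]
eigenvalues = [2.59, -2.42]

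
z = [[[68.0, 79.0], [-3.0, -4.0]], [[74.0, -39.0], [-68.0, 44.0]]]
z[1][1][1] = 44.0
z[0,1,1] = -4.0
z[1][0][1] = -39.0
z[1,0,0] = 74.0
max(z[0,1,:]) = -3.0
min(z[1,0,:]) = -39.0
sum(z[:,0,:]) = 182.0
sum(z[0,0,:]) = 147.0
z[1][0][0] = 74.0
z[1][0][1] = -39.0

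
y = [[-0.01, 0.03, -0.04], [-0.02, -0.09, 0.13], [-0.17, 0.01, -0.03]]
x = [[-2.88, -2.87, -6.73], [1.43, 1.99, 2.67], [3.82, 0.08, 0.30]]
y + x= [[-2.89, -2.84, -6.77], [1.41, 1.90, 2.80], [3.65, 0.09, 0.27]]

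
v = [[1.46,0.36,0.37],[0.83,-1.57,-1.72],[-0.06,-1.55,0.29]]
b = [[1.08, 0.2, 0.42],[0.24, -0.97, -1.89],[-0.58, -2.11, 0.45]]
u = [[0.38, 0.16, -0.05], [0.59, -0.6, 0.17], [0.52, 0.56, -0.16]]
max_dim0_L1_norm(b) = 3.28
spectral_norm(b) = 2.48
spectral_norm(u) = 0.87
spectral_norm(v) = 2.63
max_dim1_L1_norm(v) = 4.12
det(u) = -0.00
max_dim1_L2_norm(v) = 2.47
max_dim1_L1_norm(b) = 3.14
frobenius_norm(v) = 3.32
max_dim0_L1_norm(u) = 1.49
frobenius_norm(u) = 1.23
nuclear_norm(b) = 5.46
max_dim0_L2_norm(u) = 0.87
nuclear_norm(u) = 1.75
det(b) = -5.03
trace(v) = 0.18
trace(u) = -0.38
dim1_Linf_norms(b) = [1.08, 1.89, 2.11]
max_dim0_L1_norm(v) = 3.48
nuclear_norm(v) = 5.45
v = u + b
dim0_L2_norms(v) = [1.68, 2.24, 1.78]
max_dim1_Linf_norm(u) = 0.6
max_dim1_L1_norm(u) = 1.36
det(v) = -5.12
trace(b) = 0.56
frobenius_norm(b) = 3.31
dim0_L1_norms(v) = [2.35, 3.48, 2.38]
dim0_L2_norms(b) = [1.25, 2.33, 1.99]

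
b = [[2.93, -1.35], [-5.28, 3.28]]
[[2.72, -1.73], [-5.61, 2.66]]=b @ [[0.54, -0.84],[-0.84, -0.54]]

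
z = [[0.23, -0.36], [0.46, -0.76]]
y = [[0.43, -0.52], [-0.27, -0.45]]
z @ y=[[0.2,0.04], [0.40,0.1]]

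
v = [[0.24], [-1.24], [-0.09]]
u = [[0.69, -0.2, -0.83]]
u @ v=[[0.49]]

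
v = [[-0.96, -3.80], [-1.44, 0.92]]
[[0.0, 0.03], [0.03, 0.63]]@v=[[-0.04, 0.03], [-0.94, 0.47]]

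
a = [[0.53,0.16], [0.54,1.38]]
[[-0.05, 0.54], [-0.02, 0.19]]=a @ [[-0.11, 1.1], [0.03, -0.29]]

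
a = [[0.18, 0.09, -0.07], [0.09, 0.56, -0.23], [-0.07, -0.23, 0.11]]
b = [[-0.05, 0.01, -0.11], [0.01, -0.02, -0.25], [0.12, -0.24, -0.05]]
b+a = [[0.13, 0.1, -0.18], [0.10, 0.54, -0.48], [0.05, -0.47, 0.06]]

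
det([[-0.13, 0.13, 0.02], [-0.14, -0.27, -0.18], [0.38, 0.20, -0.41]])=-0.034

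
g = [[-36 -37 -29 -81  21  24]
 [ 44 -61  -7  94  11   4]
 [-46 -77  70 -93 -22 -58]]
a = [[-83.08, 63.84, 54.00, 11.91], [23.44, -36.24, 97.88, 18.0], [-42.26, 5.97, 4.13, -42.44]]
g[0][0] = -36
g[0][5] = 24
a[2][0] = -42.26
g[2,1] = -77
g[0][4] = 21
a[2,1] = 5.97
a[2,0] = -42.26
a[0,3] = 11.91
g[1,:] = [44, -61, -7, 94, 11, 4]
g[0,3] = -81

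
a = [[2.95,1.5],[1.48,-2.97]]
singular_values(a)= [3.33, 3.3]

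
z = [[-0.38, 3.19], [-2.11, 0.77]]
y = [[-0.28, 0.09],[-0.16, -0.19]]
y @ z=[[-0.08, -0.82],[0.46, -0.66]]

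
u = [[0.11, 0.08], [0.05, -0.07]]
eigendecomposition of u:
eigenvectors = [[0.97, -0.37], [0.24, 0.93]]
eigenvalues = [0.13, -0.09]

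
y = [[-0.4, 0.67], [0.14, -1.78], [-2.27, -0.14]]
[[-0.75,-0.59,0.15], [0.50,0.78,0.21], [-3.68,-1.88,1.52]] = y@[[1.63, 0.85, -0.66], [-0.15, -0.37, -0.17]]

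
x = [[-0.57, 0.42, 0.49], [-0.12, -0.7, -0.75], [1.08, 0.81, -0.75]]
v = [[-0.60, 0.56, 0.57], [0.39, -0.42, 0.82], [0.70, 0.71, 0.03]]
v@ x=[[0.89, -0.18, -1.14], [0.71, 1.12, -0.11], [-0.45, -0.18, -0.21]]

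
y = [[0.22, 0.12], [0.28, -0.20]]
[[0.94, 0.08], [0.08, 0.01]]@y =[[0.23,0.10], [0.02,0.01]]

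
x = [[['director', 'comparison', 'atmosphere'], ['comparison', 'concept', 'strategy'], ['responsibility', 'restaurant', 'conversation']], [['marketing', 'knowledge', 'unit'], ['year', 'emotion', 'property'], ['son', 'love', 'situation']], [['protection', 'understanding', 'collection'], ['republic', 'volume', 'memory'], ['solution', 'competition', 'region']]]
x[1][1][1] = 'emotion'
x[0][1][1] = 'concept'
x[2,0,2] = 'collection'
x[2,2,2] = 'region'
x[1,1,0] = 'year'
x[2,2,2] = 'region'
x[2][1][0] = 'republic'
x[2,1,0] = 'republic'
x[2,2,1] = 'competition'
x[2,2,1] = 'competition'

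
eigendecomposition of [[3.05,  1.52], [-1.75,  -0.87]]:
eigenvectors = [[0.87, -0.45], [-0.50, 0.89]]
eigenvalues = [2.18, 0.0]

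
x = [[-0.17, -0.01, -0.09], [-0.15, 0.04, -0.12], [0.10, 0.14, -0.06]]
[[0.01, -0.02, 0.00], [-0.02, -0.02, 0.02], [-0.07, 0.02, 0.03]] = x @ [[-0.1, 0.04, 0.18], [-0.35, 0.15, -0.06], [0.15, 0.15, -0.38]]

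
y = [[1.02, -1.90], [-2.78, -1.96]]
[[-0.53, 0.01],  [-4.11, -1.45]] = y@[[0.93, 0.38], [0.78, 0.20]]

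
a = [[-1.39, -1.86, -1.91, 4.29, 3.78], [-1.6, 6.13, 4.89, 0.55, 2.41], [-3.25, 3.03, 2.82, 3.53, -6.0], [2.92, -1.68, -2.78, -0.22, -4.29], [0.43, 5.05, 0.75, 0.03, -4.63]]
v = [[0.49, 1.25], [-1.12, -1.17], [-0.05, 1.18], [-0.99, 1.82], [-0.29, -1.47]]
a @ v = [[-3.85,  0.44], [-9.14,  -5.94], [-6.88,  10.96], [4.91,  8.24], [-4.17,  2.37]]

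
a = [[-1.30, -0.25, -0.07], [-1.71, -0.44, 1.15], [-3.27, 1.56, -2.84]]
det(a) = 3.149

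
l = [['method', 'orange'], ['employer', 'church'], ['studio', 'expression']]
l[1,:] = ['employer', 'church']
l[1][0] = 'employer'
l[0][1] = 'orange'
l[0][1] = 'orange'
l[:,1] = ['orange', 'church', 'expression']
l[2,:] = ['studio', 'expression']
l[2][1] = 'expression'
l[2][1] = 'expression'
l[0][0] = 'method'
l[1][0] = 'employer'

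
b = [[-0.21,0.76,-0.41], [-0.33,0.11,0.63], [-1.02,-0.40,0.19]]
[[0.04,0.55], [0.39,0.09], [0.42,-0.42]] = b @ [[-0.40, 0.11], [0.15, 0.79], [0.39, 0.06]]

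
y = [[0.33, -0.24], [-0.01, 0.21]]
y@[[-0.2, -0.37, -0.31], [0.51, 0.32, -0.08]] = [[-0.19, -0.20, -0.08], [0.11, 0.07, -0.01]]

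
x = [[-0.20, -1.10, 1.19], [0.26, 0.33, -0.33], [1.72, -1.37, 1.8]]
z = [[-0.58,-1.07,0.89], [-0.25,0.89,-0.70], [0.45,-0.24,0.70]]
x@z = [[0.93, -1.05, 1.42], [-0.38, 0.09, -0.23], [0.15, -3.49, 3.75]]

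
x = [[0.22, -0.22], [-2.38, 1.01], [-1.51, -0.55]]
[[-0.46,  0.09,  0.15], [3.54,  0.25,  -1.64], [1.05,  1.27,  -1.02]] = x@[[-1.06, -0.5, 0.68], [1.01, -0.93, -0.02]]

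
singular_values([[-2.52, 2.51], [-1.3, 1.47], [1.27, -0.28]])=[4.21, 0.7]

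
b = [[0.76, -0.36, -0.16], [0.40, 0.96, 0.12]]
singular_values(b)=[1.05, 0.85]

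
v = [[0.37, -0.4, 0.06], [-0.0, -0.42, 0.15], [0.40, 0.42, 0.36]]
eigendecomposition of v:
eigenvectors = [[(0.04-0.15j), (0.04+0.15j), 0.38+0.00j], [-0.17+0.01j, (-0.17-0.01j), 0.76+0.00j], [-0.97+0.00j, (-0.97-0j), (-0.53+0j)]]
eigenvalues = [(0.42+0.06j), (0.42-0.06j), (-0.52+0j)]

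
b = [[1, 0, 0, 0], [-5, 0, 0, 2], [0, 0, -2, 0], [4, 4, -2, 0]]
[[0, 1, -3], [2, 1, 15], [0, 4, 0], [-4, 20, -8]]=b @ [[0, 1, -3], [-1, 3, 1], [0, -2, 0], [1, 3, 0]]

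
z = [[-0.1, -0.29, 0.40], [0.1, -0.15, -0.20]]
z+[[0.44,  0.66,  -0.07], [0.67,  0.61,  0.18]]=[[0.34, 0.37, 0.33], [0.77, 0.46, -0.02]]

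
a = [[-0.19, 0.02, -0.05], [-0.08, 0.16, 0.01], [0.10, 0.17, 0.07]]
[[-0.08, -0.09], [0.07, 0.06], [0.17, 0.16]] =a @[[0.49, 0.48], [0.66, 0.58], [0.09, 0.17]]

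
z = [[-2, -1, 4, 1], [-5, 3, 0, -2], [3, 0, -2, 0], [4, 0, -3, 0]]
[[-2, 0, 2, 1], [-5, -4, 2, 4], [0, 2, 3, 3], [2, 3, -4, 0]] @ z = [[14, 2, -15, -2], [52, -7, -36, 3], [11, 6, -15, -4], [-31, 7, 16, -4]]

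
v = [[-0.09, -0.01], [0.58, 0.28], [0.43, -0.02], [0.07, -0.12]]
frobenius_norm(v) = 0.79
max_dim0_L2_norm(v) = 0.73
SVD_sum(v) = [[-0.09, -0.03], [0.61, 0.18], [0.39, 0.12], [0.03, 0.01]] + [[-0.00, 0.02],  [-0.03, 0.10],  [0.04, -0.14],  [0.04, -0.13]]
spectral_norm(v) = 0.76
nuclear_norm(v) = 0.98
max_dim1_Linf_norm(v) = 0.58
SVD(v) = [[-0.12,  -0.07], [0.84,  -0.45], [0.53,  0.65], [0.04,  0.61]] @ diag([0.7605395253281179, 0.22176480878101718]) @ [[0.96, 0.29], [0.29, -0.96]]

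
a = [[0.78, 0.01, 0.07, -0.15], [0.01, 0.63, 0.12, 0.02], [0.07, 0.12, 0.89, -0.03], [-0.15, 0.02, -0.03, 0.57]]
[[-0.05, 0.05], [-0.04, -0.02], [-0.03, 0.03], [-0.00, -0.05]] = a@[[-0.07,0.05], [-0.06,-0.04], [-0.02,0.03], [-0.02,-0.07]]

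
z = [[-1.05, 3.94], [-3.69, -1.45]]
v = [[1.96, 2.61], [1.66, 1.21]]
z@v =[[4.48,2.03],  [-9.64,-11.39]]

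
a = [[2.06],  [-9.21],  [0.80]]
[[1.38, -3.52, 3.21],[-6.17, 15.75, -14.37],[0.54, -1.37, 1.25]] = a @ [[0.67, -1.71, 1.56]]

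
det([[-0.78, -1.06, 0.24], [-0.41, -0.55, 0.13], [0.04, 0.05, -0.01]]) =-0.000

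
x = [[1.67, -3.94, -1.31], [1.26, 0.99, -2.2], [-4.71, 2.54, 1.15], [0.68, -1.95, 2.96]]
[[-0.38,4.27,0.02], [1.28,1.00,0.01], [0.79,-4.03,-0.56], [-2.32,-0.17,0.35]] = x @ [[-0.20, 0.3, 0.16], [0.21, -0.75, 0.03], [-0.60, -0.62, 0.10]]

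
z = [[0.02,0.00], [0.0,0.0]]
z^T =[[0.02, 0.00], [0.0, 0.0]]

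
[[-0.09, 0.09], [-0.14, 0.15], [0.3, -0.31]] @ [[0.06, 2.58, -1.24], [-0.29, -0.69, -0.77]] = [[-0.03, -0.29, 0.04], [-0.05, -0.46, 0.06], [0.11, 0.99, -0.13]]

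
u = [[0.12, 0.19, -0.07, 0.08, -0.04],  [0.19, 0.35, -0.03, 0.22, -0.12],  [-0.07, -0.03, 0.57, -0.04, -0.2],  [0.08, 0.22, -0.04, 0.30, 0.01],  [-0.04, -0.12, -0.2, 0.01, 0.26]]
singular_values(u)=[0.69, 0.64, 0.21, 0.07, 0.0]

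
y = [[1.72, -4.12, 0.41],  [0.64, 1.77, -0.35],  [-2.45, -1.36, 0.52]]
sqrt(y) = [[1.42, -1.49, 0.06], [0.15, 1.28, -0.21], [-1.16, -1.77, 0.47]]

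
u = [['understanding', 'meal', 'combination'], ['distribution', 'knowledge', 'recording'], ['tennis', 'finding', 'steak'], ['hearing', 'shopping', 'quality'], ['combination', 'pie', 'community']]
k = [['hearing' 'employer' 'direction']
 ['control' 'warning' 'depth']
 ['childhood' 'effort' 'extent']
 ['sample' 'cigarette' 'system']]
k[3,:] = ['sample', 'cigarette', 'system']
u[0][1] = 'meal'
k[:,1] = ['employer', 'warning', 'effort', 'cigarette']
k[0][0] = 'hearing'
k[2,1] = 'effort'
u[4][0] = 'combination'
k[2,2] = 'extent'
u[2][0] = 'tennis'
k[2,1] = 'effort'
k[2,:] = ['childhood', 'effort', 'extent']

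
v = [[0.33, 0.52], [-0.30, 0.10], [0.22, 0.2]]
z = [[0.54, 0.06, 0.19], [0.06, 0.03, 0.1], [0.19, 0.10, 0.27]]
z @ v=[[0.2, 0.32], [0.03, 0.05], [0.09, 0.16]]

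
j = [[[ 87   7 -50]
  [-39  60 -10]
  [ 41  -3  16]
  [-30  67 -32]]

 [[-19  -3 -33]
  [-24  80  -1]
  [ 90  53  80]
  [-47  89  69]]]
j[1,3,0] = -47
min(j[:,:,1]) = -3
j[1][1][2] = -1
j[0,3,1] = 67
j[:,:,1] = [[7, 60, -3, 67], [-3, 80, 53, 89]]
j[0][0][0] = 87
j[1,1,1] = 80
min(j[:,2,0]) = 41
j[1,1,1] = 80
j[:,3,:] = [[-30, 67, -32], [-47, 89, 69]]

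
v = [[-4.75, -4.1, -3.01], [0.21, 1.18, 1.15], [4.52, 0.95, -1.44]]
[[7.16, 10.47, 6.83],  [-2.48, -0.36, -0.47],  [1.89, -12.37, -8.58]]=v @ [[-0.08, -1.89, -0.81], [-0.34, -1.56, -2.18], [-1.79, 1.63, 1.98]]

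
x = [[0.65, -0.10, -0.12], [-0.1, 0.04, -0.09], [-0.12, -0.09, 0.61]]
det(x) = 0.002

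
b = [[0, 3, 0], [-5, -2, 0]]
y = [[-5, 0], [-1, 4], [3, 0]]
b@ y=[[-3, 12], [27, -8]]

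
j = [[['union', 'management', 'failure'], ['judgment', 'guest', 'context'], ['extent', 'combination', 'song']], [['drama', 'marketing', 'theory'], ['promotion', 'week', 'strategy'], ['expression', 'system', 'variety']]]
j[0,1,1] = 'guest'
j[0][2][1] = 'combination'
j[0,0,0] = 'union'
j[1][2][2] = 'variety'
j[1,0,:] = ['drama', 'marketing', 'theory']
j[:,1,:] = [['judgment', 'guest', 'context'], ['promotion', 'week', 'strategy']]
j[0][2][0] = 'extent'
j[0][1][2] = 'context'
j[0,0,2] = 'failure'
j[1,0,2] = 'theory'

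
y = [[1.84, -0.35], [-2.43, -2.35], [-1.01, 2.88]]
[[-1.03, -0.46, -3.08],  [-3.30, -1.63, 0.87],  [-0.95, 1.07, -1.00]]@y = [[2.33, -7.43],[-2.99, 7.49],[-3.34, -5.06]]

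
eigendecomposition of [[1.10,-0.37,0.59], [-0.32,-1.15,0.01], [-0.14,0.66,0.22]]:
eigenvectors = [[-0.24, -0.94, -0.62], [-0.89, 0.14, 0.13], [0.38, 0.30, 0.77]]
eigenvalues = [-1.24, 0.97, 0.44]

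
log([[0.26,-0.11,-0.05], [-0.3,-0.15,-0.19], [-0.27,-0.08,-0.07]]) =[[(-1.02+0.4j), -0.16+0.43j, 0.24+0.39j], [(0.41+1.69j), (-1.89+1.81j), (1.21+1.67j)], [-0.55+0.95j, 1.00+1.01j, -2.68+0.93j]]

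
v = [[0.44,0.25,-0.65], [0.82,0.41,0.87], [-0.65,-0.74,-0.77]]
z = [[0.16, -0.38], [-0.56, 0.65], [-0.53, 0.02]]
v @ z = [[0.27, -0.02], [-0.56, -0.03], [0.72, -0.25]]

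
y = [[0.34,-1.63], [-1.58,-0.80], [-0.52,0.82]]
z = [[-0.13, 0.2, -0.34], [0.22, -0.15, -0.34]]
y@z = [[-0.4, 0.31, 0.44], [0.03, -0.2, 0.81], [0.25, -0.23, -0.1]]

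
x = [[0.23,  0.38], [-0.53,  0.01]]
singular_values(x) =[0.6, 0.34]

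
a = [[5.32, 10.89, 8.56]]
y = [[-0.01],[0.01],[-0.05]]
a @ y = [[-0.37]]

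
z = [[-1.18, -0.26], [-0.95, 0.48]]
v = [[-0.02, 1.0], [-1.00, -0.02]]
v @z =[[-0.93, 0.49], [1.2, 0.25]]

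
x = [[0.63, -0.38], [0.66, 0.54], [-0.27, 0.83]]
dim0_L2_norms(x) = [0.95, 1.06]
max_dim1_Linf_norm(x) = 0.83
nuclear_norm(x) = 2.01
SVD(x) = [[0.55, 0.47], [-0.23, 0.88], [-0.81, 0.07]] @ diag([1.0809706539005262, 0.9283331543179253]) @ [[0.38, -0.93], [0.93, 0.38]]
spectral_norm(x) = 1.08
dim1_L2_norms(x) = [0.74, 0.85, 0.87]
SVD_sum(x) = [[0.22, -0.55], [-0.09, 0.23], [-0.33, 0.81]] + [[0.41, 0.17], [0.75, 0.31], [0.06, 0.02]]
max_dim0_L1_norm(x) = 1.75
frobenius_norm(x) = 1.42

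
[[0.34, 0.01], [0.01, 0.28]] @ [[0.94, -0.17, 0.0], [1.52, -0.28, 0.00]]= [[0.33, -0.06, 0.00], [0.44, -0.08, 0.0]]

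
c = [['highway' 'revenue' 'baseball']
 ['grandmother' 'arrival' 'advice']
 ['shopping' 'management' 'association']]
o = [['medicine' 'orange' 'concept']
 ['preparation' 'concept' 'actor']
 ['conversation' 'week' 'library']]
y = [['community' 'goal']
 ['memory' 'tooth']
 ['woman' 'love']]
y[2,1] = 'love'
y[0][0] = 'community'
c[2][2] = 'association'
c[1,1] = 'arrival'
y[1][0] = 'memory'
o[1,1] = 'concept'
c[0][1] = 'revenue'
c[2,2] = 'association'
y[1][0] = 'memory'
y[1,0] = 'memory'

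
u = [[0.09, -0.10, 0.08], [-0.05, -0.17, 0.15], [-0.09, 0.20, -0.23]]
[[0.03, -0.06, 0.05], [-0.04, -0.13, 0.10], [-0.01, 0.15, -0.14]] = u @[[0.41,0.08,-0.04], [0.08,0.61,-0.14], [-0.04,-0.14,0.50]]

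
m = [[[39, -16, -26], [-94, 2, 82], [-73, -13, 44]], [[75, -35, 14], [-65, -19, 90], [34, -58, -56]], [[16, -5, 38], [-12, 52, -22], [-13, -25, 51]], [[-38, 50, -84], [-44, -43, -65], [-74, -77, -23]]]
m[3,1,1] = -43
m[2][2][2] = 51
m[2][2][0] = -13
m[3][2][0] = -74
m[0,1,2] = 82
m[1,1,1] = -19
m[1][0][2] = 14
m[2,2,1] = -25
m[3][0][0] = -38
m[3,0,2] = -84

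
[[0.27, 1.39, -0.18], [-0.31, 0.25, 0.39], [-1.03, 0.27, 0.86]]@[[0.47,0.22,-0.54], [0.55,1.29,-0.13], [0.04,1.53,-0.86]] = [[0.88,1.58,-0.17], [0.01,0.85,-0.20], [-0.30,1.44,-0.22]]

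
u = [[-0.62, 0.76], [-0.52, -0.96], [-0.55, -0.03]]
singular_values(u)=[1.23, 0.98]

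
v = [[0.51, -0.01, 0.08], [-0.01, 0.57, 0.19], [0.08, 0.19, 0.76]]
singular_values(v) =[0.89, 0.53, 0.42]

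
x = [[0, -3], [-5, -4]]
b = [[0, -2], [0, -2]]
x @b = [[0, 6], [0, 18]]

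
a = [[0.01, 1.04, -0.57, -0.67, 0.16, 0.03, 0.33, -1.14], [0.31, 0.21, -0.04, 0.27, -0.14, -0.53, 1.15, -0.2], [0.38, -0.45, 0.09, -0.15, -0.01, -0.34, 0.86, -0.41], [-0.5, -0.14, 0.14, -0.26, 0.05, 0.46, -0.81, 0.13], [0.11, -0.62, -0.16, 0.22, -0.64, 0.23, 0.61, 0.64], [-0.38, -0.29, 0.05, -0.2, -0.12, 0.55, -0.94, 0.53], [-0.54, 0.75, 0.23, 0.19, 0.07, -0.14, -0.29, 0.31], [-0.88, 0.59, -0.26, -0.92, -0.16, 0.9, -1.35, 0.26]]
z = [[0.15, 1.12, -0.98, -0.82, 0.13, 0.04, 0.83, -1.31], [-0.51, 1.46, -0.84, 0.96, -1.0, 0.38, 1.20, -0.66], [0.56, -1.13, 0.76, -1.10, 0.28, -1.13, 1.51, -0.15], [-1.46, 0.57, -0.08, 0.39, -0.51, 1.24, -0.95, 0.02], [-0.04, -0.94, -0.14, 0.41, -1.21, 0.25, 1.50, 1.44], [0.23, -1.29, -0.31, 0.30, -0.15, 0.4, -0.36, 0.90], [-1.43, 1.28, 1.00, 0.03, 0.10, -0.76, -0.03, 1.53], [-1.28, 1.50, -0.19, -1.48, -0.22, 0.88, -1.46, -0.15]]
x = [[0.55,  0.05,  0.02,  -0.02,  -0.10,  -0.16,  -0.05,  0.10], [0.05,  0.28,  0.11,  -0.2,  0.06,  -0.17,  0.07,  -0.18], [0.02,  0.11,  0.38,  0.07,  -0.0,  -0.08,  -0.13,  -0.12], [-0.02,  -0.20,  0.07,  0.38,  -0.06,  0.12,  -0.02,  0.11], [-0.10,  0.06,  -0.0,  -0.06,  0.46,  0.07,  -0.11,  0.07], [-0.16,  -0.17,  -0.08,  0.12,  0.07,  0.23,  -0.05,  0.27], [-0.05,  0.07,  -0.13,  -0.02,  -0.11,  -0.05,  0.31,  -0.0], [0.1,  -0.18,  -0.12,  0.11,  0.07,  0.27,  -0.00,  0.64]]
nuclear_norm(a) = 8.08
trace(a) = -0.07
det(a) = -0.00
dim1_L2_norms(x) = [0.59, 0.45, 0.45, 0.47, 0.5, 0.46, 0.37, 0.75]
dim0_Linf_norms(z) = [1.46, 1.5, 1.0, 1.48, 1.21, 1.24, 1.51, 1.53]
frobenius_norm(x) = 1.46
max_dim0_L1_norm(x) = 1.49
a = x @ z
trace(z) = 1.77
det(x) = 0.00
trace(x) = 3.23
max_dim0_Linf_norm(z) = 1.53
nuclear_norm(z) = 16.72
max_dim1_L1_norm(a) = 5.32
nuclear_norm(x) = 3.23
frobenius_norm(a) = 4.15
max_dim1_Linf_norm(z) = 1.53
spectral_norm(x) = 1.00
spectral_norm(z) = 4.43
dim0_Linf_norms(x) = [0.55, 0.28, 0.38, 0.38, 0.46, 0.27, 0.31, 0.64]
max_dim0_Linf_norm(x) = 0.64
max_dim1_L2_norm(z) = 3.02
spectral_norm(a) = 3.17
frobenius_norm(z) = 7.17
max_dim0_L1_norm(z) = 9.29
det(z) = -11.29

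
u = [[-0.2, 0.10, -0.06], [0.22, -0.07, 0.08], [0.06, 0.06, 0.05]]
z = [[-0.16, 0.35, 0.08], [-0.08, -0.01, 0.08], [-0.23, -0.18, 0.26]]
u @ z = [[0.04, -0.06, -0.02], [-0.05, 0.06, 0.03], [-0.03, 0.01, 0.02]]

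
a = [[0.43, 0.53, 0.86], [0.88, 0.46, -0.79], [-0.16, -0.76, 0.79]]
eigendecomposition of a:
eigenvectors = [[0.38-0.34j, 0.38+0.34j, -0.61+0.00j], [-0.43-0.23j, -0.43+0.23j, 0.72+0.00j], [(0.71+0j), (0.71-0j), 0.32+0.00j]]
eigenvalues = [(1.16+0.32j), (1.16-0.32j), (-0.63+0j)]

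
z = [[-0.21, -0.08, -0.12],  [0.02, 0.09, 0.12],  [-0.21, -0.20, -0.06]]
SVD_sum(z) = [[-0.18, -0.14, -0.09], [0.08, 0.06, 0.04], [-0.21, -0.16, -0.11]] + [[-0.0, 0.0, 0.00], [-0.05, 0.01, 0.08], [-0.02, 0.00, 0.03]] + [[-0.03, 0.06, -0.03], [-0.01, 0.01, -0.01], [0.02, -0.04, 0.02]]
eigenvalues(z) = [(-0.27+0j), (0.05+0.11j), (0.05-0.11j)]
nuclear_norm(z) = 0.59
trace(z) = -0.18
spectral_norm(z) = 0.40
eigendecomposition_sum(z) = [[(-0.24+0j), -0.10+0.00j, -0.08+0.00j], [0.07-0.00j, 0.03-0.00j, 0.02-0.00j], [(-0.17+0j), -0.07+0.00j, -0.06+0.00j]] + [[0.02-0.00j,0.01-0.03j,(-0.02-0.01j)],  [-0.03+0.03j,(0.03+0.06j),0.05-0.01j],  [-0.02-0.03j,(-0.06+0.01j),-0.00+0.05j]] + [[(0.02+0j), (0.01+0.03j), -0.02+0.01j], [(-0.03-0.03j), (0.03-0.06j), (0.05+0.01j)], [-0.02+0.03j, -0.06-0.01j, -0.00-0.05j]]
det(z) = -0.00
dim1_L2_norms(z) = [0.25, 0.15, 0.3]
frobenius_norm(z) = 0.42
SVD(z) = [[-0.62, -0.03, -0.78], [0.28, -0.94, -0.19], [-0.73, -0.34, 0.59]] @ diag([0.39502670815296465, 0.10749035738075524, 0.0888803854401521]) @ [[0.73,0.56,0.39], [0.54,-0.14,-0.83], [0.41,-0.82,0.4]]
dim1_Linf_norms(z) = [0.21, 0.12, 0.21]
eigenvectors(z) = [[-0.79+0.00j, (-0.14+0.26j), -0.14-0.26j], [0.23+0.00j, (-0.21-0.64j), -0.21+0.64j], [-0.57+0.00j, 0.68+0.00j, (0.68-0j)]]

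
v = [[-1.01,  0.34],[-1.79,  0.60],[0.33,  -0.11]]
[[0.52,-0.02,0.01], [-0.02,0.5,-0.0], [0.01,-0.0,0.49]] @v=[[-0.49, 0.16], [-0.87, 0.29], [0.15, -0.05]]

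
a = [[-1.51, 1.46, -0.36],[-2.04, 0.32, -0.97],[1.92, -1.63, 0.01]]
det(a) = -1.283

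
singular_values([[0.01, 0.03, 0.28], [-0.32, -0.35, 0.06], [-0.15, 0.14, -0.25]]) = [0.48, 0.4, 0.15]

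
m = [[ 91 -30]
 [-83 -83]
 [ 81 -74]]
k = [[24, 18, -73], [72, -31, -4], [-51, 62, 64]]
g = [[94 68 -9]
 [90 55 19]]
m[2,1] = -74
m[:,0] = [91, -83, 81]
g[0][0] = 94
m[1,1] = -83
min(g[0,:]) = -9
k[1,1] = -31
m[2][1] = -74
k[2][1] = 62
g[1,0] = 90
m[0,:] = [91, -30]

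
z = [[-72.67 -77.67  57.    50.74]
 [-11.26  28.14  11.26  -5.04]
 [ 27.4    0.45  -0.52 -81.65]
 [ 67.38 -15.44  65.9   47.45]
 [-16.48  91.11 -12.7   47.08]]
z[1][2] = 11.26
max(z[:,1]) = 91.11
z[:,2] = [57.0, 11.26, -0.52, 65.9, -12.7]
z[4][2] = -12.7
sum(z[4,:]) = 109.00999999999999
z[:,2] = [57.0, 11.26, -0.52, 65.9, -12.7]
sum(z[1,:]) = 23.1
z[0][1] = -77.67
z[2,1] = 0.45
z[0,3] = 50.74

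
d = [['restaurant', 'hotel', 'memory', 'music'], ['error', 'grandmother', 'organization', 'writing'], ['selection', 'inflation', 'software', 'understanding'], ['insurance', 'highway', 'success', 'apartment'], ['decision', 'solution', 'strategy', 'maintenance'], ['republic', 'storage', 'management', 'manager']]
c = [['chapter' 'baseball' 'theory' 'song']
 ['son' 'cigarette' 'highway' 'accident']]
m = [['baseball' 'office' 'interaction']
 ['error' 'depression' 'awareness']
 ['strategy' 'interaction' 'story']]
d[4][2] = 'strategy'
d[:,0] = ['restaurant', 'error', 'selection', 'insurance', 'decision', 'republic']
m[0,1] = 'office'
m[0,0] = 'baseball'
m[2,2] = 'story'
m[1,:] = ['error', 'depression', 'awareness']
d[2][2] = 'software'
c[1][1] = 'cigarette'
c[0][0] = 'chapter'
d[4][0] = 'decision'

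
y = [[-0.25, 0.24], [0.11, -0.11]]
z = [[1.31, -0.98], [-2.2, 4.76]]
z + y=[[1.06,-0.74],[-2.09,4.65]]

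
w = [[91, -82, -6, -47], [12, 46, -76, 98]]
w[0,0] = 91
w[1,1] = 46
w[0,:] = [91, -82, -6, -47]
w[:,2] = [-6, -76]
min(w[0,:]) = -82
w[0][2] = -6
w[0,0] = 91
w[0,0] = 91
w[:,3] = [-47, 98]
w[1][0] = 12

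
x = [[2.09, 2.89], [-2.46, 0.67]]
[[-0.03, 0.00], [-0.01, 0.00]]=x @[[0.0, 0.00], [-0.01, -0.00]]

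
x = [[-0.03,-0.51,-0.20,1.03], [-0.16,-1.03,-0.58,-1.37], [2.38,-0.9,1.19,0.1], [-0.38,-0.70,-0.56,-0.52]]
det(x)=0.004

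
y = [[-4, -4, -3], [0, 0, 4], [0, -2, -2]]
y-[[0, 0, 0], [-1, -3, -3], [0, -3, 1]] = [[-4, -4, -3], [1, 3, 7], [0, 1, -3]]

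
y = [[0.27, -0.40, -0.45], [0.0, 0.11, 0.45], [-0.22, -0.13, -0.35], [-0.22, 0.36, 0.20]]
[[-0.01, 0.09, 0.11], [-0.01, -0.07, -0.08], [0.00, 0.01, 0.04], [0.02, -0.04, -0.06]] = y @ [[0.03, 0.16, 0.11], [0.11, 0.08, -0.01], [-0.06, -0.17, -0.18]]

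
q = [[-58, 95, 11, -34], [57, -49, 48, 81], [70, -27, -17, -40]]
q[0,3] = -34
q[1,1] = -49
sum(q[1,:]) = 137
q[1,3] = 81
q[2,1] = -27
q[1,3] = 81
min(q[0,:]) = -58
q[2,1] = -27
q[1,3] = 81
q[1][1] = -49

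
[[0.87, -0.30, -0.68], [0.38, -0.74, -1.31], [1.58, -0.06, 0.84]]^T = [[0.87, 0.38, 1.58], [-0.30, -0.74, -0.06], [-0.68, -1.31, 0.84]]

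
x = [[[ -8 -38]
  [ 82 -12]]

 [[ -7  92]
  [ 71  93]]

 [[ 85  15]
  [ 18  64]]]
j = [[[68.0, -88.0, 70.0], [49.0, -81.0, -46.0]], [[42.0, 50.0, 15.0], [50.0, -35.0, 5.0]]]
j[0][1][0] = 49.0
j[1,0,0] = 42.0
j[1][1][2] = 5.0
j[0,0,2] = 70.0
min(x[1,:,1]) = 92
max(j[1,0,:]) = 50.0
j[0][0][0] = 68.0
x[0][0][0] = -8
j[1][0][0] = 42.0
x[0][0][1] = -38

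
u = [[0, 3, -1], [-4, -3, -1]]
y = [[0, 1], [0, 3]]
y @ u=[[-4, -3, -1], [-12, -9, -3]]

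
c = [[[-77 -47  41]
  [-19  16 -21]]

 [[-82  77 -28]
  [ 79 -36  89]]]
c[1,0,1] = 77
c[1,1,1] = -36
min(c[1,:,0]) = -82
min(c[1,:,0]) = -82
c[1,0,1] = 77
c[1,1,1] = -36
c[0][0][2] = 41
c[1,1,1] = -36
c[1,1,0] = 79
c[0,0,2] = 41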